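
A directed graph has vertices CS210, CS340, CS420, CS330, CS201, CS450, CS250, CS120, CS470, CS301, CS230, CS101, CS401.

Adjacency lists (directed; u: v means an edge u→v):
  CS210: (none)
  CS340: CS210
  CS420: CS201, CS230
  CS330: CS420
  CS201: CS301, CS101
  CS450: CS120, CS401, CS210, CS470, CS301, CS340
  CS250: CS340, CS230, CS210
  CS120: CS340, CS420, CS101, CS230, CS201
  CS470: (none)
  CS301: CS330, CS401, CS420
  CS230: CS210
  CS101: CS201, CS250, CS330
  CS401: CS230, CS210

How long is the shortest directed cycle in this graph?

For each vertex v, BFS finds the shortest path from v back to v.
The shortest such closed walk is CS201 → CS101 → CS201, length 2.

2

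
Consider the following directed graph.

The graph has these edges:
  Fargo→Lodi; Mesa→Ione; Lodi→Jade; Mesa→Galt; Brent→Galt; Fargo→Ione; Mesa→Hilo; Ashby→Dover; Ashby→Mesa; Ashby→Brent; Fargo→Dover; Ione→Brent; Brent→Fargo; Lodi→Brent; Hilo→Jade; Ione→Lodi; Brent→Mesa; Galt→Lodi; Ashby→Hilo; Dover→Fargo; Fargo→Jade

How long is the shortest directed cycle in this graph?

For each vertex v, BFS finds the shortest path from v back to v.
The shortest such closed walk is Dover → Fargo → Dover, length 2.

2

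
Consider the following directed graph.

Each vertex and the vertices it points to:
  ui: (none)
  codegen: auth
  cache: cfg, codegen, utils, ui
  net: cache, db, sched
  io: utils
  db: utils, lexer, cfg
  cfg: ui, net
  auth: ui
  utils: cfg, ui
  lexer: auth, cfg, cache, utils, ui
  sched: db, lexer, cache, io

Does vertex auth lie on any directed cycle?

auth lies on a cycle iff there is a path from auth back to itself.
Exploring from auth, it never reaches itself; equivalently, its strongly connected component is a singleton.

No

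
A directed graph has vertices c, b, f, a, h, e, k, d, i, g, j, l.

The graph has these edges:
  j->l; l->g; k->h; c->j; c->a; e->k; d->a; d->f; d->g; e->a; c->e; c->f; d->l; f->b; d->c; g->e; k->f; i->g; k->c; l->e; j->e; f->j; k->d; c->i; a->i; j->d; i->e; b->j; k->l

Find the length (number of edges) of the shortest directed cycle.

3

For each vertex v, BFS finds the shortest path from v back to v.
The shortest such closed walk is k → l → e → k, length 3.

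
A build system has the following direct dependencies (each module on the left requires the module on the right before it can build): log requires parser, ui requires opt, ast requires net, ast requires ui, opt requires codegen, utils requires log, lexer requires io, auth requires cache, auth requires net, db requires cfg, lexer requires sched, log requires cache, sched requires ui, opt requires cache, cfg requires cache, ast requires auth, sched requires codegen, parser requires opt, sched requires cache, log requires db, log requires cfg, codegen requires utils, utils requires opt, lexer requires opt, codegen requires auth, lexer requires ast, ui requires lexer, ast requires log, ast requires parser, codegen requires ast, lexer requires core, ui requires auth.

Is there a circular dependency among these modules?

Yes

DFS with white/gray/black marking, starting from parser:
parser gray
  opt gray
    codegen gray
      utils gray
        utils→opt: opt is gray → back edge
Back edge found, so a cycle exists: opt → codegen → utils → opt.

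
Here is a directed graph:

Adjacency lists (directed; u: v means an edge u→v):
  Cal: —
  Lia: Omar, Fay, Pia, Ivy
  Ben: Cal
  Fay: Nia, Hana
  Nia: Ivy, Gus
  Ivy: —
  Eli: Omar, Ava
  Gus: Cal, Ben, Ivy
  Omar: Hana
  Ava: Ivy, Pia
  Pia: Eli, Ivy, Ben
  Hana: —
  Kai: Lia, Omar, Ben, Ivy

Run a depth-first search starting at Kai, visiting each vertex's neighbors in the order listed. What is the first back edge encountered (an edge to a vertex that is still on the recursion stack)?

Ava->Pia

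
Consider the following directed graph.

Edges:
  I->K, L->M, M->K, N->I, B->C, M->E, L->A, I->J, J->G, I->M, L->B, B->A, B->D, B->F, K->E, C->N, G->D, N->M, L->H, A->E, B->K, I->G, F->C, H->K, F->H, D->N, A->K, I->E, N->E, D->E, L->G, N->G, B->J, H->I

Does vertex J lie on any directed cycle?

J is on a cycle iff J can reach itself via ≥1 edge.
J → G → D → N → I → J — yes.

Yes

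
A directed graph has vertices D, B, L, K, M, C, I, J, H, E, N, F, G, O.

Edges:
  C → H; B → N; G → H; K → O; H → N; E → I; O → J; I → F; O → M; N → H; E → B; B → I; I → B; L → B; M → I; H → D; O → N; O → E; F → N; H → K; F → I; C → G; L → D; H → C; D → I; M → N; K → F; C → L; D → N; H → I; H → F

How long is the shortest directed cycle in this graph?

2

For each vertex v, BFS finds the shortest path from v back to v.
The shortest such closed walk is C → H → C, length 2.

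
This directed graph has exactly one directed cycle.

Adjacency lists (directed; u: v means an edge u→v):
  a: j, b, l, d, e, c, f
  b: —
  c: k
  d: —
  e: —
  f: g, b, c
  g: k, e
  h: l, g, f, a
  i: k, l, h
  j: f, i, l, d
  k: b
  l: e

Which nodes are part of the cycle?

a, h, i, j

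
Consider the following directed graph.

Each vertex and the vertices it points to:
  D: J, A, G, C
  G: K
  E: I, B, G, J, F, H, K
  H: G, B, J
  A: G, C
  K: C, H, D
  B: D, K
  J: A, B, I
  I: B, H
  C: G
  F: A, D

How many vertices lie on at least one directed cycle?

A vertex is on a directed cycle iff it belongs to a strongly connected component of size ≥ 2 (or has a self-loop).
The vertices on cycles are {A, B, C, D, G, H, I, J, K} — 9 in total.

9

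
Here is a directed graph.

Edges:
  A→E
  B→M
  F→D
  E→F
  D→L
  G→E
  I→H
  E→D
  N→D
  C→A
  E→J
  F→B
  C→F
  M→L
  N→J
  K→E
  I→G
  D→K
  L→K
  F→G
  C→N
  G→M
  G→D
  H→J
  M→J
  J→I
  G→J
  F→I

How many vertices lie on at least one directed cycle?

A vertex is on a directed cycle iff it belongs to a strongly connected component of size ≥ 2 (or has a self-loop).
The vertices on cycles are {B, D, E, F, G, H, I, J, K, L, M} — 11 in total.

11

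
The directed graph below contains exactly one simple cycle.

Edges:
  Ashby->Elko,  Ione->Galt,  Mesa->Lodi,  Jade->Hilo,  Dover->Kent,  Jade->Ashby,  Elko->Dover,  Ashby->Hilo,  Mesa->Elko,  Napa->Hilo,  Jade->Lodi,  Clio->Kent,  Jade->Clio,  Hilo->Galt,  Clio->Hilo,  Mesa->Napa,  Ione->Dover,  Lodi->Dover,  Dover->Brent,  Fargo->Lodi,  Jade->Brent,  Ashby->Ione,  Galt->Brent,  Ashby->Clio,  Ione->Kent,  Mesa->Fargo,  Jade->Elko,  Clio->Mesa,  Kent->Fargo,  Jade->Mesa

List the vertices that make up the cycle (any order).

DFS with gray/black marking from Kent:
Kent gray
  Fargo gray
    Lodi gray
      Dover gray
        Dover→Kent: Kent is gray → back edge
Back edge closes the cycle Kent → Fargo → Lodi → Dover → Kent; its vertices are {Kent, Lodi, Dover, Fargo}.

Kent, Lodi, Dover, Fargo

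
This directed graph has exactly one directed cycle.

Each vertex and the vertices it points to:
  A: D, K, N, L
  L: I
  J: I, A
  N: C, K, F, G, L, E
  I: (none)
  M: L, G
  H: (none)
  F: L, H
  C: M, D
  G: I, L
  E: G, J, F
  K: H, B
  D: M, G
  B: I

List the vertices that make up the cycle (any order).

A, E, J, N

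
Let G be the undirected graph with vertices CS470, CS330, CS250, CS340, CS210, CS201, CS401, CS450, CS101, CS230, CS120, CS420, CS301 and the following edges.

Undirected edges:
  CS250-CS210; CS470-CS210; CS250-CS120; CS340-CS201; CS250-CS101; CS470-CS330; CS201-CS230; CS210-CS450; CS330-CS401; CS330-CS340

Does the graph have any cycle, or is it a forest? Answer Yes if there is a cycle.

DFS, tracking each vertex's parent; an edge to a visited non-parent vertex closes a cycle.
Start from CS210:
visit CS210 (parent –)
  visit CS470 (parent CS210)
    CS470–CS210: parent, skip
    visit CS330 (parent CS470)
      visit CS340 (parent CS330)
        CS340–CS330: parent, skip
        visit CS201 (parent CS340)
          visit CS230 (parent CS201)
            CS230–CS201: parent, skip
          CS201–CS340: parent, skip
      visit CS401 (parent CS330)
        CS401–CS330: parent, skip
      CS330–CS470: parent, skip
  visit CS450 (parent CS210)
    CS450–CS210: parent, skip
  visit CS250 (parent CS210)
    CS250–CS210: parent, skip
    visit CS120 (parent CS250)
      CS120–CS250: parent, skip
    visit CS101 (parent CS250)
      CS101–CS250: parent, skip
visit CS420 (parent –)
visit CS301 (parent –)
No non-parent visited neighbor found — the graph is a forest.

No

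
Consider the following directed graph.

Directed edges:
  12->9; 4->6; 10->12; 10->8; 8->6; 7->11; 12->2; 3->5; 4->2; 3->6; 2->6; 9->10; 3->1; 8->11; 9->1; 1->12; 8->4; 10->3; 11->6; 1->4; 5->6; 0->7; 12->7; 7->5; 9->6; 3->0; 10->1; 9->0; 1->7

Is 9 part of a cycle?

Yes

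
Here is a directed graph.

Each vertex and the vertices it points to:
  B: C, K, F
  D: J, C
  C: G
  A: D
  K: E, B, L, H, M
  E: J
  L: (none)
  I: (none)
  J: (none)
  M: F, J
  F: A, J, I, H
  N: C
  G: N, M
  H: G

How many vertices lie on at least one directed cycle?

10

A vertex is on a directed cycle iff it belongs to a strongly connected component of size ≥ 2 (or has a self-loop).
The vertices on cycles are {A, B, C, D, F, G, H, K, M, N} — 10 in total.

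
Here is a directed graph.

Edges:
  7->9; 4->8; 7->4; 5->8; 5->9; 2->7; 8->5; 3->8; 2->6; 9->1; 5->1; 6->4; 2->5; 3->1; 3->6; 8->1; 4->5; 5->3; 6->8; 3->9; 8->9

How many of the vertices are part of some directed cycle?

5

A vertex is on a directed cycle iff it belongs to a strongly connected component of size ≥ 2 (or has a self-loop).
The vertices on cycles are {3, 4, 5, 6, 8} — 5 in total.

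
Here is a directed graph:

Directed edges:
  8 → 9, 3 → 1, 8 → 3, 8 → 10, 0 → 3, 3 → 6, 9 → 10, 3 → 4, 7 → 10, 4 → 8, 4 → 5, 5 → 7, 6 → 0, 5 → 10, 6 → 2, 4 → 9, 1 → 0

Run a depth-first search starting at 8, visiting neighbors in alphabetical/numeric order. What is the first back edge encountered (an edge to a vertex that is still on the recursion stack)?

DFS from 8 (visiting neighbors in alphabetical/numeric order); mark gray on enter, black on exit:
8 gray
  3 gray
    1 gray
      0 gray
        0→3: 3 is gray → back edge
First back edge: 0 → 3.

0→3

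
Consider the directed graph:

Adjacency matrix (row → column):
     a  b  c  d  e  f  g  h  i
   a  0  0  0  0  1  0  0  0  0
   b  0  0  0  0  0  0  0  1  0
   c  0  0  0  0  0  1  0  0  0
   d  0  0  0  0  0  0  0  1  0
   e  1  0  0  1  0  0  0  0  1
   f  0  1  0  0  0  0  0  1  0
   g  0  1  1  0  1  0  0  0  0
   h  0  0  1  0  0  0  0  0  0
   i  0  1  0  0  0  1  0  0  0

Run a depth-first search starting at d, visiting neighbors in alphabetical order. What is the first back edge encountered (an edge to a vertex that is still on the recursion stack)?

DFS from d (visiting neighbors in alphabetical order); mark gray on enter, black on exit:
d gray
  h gray
    c gray
      f gray
        b gray
          b→h: h is gray → back edge
First back edge: b → h.

b→h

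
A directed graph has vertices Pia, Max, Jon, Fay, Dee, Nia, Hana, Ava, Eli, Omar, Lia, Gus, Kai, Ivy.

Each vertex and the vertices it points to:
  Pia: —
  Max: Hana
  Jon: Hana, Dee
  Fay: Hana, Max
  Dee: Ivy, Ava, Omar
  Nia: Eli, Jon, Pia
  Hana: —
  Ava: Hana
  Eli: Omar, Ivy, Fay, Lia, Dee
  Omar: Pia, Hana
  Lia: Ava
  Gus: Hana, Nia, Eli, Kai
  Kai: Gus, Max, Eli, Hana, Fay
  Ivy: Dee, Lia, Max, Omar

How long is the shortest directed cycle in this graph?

2

For each vertex v, BFS finds the shortest path from v back to v.
The shortest such closed walk is Kai → Gus → Kai, length 2.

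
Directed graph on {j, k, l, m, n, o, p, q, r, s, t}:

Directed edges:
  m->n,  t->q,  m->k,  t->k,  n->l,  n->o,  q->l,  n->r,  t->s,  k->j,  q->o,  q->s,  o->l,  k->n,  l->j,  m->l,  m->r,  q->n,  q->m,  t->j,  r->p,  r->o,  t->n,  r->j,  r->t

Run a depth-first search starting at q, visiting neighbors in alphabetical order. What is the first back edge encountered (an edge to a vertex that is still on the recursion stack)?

DFS from q (visiting neighbors in alphabetical order); mark gray on enter, black on exit:
q gray
  l gray
    j gray
    j black
  l black
  m gray
    k gray
      k→j: j black — skip
      n gray
        n→l: l black — skip
        o gray
          o→l: l black — skip
        o black
        r gray
          r→j: j black — skip
          r→o: o black — skip
          p gray
          p black
          t gray
            t→j: j black — skip
            t→k: k is gray → back edge
First back edge: t → k.

t→k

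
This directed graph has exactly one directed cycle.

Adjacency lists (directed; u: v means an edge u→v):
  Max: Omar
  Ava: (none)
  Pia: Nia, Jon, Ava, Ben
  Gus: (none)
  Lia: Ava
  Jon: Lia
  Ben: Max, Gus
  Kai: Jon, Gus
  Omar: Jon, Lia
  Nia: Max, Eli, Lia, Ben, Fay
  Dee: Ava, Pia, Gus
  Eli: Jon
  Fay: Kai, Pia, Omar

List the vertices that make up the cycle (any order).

DFS with gray/black marking from Pia:
Pia gray
  Nia gray
    Max gray
      Omar gray
        Jon gray
          Lia gray
            Ava gray
            Ava black
          Lia black
        Jon black
        Omar→Lia: Lia black — skip
      Omar black
    Max black
    Eli gray
      Eli→Jon: Jon black — skip
    Eli black
    Nia→Lia: Lia black — skip
    Ben gray
      Ben→Max: Max black — skip
      Gus gray
      Gus black
    Ben black
    Fay gray
      Kai gray
        Kai→Jon: Jon black — skip
        Kai→Gus: Gus black — skip
      Kai black
      Fay→Pia: Pia is gray → back edge
Back edge closes the cycle Pia → Nia → Fay → Pia; its vertices are {Fay, Nia, Pia}.

Fay, Nia, Pia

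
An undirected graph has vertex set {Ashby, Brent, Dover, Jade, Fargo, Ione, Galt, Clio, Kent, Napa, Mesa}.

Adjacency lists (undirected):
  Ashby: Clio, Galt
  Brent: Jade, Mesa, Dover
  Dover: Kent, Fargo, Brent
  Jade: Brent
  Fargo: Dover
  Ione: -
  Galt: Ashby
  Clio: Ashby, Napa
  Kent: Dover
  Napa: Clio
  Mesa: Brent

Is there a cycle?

DFS, tracking each vertex's parent; an edge to a visited non-parent vertex closes a cycle.
Start from Ione:
visit Ione (parent –)
visit Ashby (parent –)
  visit Clio (parent Ashby)
    Clio–Ashby: parent, skip
    visit Napa (parent Clio)
      Napa–Clio: parent, skip
  visit Galt (parent Ashby)
    Galt–Ashby: parent, skip
visit Brent (parent –)
  visit Jade (parent Brent)
    Jade–Brent: parent, skip
  visit Mesa (parent Brent)
    Mesa–Brent: parent, skip
  visit Dover (parent Brent)
    visit Kent (parent Dover)
      Kent–Dover: parent, skip
    visit Fargo (parent Dover)
      Fargo–Dover: parent, skip
    Dover–Brent: parent, skip
No non-parent visited neighbor found — the graph is a forest.

No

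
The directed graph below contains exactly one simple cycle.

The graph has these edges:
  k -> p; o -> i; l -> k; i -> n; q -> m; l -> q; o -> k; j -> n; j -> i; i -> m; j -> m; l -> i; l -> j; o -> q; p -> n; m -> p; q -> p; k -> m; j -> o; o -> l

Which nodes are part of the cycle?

DFS with gray/black marking from o:
o gray
  l gray
    q gray
      m gray
        p gray
          n gray
          n black
        p black
      m black
      q→p: p black — skip
    q black
    i gray
      i→n: n black — skip
      i→m: m black — skip
    i black
    j gray
      j→m: m black — skip
      j→i: i black — skip
      j→n: n black — skip
      j→o: o is gray → back edge
Back edge closes the cycle o → l → j → o; its vertices are {j, l, o}.

j, l, o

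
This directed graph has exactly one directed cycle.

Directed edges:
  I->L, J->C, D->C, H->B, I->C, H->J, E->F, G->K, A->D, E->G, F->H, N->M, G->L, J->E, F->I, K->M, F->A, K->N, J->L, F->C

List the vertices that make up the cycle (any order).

E, F, H, J

DFS with gray/black marking from E:
E gray
  F gray
    A gray
      D gray
        C gray
        C black
      D black
    A black
    H gray
      J gray
        J→C: C black — skip
        L gray
        L black
        J→E: E is gray → back edge
Back edge closes the cycle E → F → H → J → E; its vertices are {E, F, H, J}.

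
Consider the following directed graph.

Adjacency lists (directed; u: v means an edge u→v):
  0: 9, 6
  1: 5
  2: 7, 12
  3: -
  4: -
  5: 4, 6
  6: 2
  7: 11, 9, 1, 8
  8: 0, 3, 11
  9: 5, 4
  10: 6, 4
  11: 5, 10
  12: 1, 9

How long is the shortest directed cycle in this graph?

For each vertex v, BFS finds the shortest path from v back to v.
The shortest such closed walk is 2 → 12 → 1 → 5 → 6 → 2, length 5.

5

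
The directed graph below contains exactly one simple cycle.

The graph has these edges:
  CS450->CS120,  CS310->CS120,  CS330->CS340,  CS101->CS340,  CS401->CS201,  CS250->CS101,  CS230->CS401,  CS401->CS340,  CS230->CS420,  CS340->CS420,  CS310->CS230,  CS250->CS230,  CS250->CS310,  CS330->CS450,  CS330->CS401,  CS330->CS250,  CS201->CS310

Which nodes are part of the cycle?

DFS with gray/black marking from CS310:
CS310 gray
  CS120 gray
  CS120 black
  CS230 gray
    CS420 gray
    CS420 black
    CS401 gray
      CS201 gray
        CS201→CS310: CS310 is gray → back edge
Back edge closes the cycle CS310 → CS230 → CS401 → CS201 → CS310; its vertices are {CS201, CS230, CS310, CS401}.

CS201, CS230, CS310, CS401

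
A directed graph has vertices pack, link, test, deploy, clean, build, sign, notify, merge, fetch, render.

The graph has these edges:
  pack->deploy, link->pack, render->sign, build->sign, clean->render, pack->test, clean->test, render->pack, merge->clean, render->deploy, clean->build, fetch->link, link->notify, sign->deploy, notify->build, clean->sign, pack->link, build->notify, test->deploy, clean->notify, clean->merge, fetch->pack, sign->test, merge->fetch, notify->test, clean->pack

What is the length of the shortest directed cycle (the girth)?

For each vertex v, BFS finds the shortest path from v back to v.
The shortest such closed walk is merge → clean → merge, length 2.

2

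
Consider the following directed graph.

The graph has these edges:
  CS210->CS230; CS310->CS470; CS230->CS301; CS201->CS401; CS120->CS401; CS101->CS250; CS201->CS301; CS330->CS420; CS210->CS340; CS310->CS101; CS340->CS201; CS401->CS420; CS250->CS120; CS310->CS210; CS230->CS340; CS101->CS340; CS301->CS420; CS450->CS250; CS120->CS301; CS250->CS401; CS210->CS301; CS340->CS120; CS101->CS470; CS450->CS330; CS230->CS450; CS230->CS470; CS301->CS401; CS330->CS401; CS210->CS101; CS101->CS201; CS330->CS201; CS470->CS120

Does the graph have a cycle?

No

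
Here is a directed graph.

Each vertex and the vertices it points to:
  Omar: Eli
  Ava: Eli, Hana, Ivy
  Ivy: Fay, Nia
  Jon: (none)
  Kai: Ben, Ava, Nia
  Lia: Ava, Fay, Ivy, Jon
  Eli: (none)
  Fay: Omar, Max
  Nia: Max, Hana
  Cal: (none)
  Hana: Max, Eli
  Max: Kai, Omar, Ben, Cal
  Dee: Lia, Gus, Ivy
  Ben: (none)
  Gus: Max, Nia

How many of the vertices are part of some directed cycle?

7

A vertex is on a directed cycle iff it belongs to a strongly connected component of size ≥ 2 (or has a self-loop).
The vertices on cycles are {Ava, Fay, Ivy, Kai, Max, Nia, Hana} — 7 in total.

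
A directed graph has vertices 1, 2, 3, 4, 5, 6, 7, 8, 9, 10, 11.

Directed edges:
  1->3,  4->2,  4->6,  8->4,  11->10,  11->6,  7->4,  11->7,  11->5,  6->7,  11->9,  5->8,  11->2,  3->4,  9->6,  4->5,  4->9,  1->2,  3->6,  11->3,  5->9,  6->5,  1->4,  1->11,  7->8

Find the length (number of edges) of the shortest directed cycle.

For each vertex v, BFS finds the shortest path from v back to v.
The shortest such closed walk is 7 → 4 → 6 → 7, length 3.

3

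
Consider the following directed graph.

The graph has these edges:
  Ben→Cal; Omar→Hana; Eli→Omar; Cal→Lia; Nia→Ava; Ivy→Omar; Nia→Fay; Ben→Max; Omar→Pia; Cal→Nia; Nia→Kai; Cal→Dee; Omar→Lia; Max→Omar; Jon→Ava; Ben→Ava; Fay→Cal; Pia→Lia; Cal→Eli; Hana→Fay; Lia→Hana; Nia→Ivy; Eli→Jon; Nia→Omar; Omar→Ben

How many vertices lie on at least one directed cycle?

11

A vertex is on a directed cycle iff it belongs to a strongly connected component of size ≥ 2 (or has a self-loop).
The vertices on cycles are {Ben, Cal, Eli, Fay, Ivy, Lia, Max, Nia, Pia, Hana, Omar} — 11 in total.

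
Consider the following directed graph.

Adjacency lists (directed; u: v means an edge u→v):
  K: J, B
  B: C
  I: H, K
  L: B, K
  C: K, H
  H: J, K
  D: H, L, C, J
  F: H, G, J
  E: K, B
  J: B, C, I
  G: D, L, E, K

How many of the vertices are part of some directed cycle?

6

A vertex is on a directed cycle iff it belongs to a strongly connected component of size ≥ 2 (or has a self-loop).
The vertices on cycles are {B, C, H, I, J, K} — 6 in total.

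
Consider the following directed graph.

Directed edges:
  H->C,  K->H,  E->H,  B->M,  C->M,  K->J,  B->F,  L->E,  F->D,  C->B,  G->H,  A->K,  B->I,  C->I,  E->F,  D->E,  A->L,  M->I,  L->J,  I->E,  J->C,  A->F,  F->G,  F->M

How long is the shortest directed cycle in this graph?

For each vertex v, BFS finds the shortest path from v back to v.
The shortest such closed walk is E → F → D → E, length 3.

3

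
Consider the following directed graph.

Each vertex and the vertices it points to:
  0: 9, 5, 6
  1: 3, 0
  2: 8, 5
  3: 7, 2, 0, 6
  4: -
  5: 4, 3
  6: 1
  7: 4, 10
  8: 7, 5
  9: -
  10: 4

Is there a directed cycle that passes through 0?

Yes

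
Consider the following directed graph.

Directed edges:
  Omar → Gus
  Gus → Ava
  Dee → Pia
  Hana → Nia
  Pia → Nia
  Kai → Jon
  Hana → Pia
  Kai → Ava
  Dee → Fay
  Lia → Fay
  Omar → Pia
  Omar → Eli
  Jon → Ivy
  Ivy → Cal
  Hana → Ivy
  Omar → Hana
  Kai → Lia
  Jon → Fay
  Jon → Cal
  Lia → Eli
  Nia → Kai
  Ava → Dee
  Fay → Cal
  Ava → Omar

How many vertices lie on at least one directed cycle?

8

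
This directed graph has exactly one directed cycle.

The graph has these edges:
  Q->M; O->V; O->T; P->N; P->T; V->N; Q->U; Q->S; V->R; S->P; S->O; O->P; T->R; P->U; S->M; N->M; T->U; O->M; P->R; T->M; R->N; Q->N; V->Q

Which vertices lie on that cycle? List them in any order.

O, Q, S, V

DFS with gray/black marking from S:
S gray
  M gray
  M black
  P gray
    T gray
      R gray
        N gray
          N→M: M black — skip
        N black
      R black
      U gray
      U black
      T→M: M black — skip
    T black
    P→R: R black — skip
    P→N: N black — skip
    P→U: U black — skip
  P black
  O gray
    V gray
      V→N: N black — skip
      V→R: R black — skip
      Q gray
        Q→N: N black — skip
        Q→U: U black — skip
        Q→M: M black — skip
        Q→S: S is gray → back edge
Back edge closes the cycle S → O → V → Q → S; its vertices are {O, Q, S, V}.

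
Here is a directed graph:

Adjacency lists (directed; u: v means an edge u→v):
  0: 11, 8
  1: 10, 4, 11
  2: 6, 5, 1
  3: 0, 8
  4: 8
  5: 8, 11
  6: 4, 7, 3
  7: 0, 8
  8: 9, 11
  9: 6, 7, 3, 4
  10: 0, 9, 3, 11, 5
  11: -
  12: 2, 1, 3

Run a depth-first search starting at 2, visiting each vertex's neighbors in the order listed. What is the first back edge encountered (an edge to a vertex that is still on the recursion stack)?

9->6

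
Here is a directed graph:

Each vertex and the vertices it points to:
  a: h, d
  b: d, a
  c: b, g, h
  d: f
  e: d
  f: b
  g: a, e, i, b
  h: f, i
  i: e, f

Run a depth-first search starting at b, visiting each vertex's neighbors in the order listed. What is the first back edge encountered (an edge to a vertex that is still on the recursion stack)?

f→b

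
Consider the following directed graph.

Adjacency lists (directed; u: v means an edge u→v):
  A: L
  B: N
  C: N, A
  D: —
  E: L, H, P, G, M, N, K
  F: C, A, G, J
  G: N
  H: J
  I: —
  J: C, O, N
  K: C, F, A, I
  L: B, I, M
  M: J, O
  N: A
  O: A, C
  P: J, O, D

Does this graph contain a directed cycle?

Yes

DFS with white/gray/black marking, starting from I:
I gray
I black
A gray
  L gray
    B gray
      N gray
        N→A: A is gray → back edge
Back edge found, so a cycle exists: A → L → B → N → A.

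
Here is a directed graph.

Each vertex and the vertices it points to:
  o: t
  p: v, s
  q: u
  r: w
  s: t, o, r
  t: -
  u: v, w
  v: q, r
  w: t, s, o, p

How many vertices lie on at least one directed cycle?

7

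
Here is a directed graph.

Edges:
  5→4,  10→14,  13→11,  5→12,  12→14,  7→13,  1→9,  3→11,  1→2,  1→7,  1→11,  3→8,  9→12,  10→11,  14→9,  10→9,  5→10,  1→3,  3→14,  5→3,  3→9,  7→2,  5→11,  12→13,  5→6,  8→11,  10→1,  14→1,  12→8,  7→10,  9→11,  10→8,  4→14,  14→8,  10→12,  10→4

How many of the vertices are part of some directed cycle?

8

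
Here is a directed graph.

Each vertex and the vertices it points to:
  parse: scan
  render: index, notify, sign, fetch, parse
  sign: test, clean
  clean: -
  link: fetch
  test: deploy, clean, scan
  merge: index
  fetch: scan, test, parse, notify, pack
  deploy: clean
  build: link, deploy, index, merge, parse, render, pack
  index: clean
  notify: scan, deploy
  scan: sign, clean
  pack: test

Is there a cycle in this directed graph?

Yes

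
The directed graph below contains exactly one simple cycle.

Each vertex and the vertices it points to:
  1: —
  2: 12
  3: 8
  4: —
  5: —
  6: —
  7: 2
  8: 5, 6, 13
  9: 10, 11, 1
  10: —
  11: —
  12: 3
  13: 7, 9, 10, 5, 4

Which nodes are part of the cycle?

DFS with gray/black marking from 8:
8 gray
  5 gray
  5 black
  6 gray
  6 black
  13 gray
    7 gray
      2 gray
        12 gray
          3 gray
            3→8: 8 is gray → back edge
Back edge closes the cycle 8 → 13 → 7 → 2 → 12 → 3 → 8; its vertices are {2, 3, 7, 8, 12, 13}.

2, 3, 7, 8, 12, 13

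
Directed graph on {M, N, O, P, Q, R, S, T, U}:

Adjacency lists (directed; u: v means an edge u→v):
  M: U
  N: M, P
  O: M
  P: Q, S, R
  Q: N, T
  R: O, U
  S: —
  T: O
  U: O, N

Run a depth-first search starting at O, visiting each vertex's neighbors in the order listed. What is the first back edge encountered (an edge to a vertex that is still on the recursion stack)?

DFS from O (visiting each vertex's neighbors in the order listed); mark gray on enter, black on exit:
O gray
  M gray
    U gray
      U→O: O is gray → back edge
First back edge: U → O.

U→O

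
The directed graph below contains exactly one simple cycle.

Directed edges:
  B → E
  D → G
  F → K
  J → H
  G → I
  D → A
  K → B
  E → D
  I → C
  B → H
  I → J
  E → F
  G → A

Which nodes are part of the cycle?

B, E, F, K

DFS with gray/black marking from E:
E gray
  F gray
    K gray
      B gray
        B→E: E is gray → back edge
Back edge closes the cycle E → F → K → B → E; its vertices are {B, E, F, K}.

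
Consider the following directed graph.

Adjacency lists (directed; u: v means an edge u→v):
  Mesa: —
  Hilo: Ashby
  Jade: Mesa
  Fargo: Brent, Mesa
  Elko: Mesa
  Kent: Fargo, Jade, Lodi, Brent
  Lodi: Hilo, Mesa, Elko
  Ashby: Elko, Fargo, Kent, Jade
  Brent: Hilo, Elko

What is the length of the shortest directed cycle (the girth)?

For each vertex v, BFS finds the shortest path from v back to v.
The shortest such closed walk is Hilo → Ashby → Fargo → Brent → Hilo, length 4.

4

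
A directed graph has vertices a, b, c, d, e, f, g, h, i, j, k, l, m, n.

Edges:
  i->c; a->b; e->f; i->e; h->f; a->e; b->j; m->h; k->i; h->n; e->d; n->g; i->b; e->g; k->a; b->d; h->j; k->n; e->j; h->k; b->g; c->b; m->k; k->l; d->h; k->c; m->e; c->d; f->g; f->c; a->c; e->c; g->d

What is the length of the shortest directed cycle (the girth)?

4

For each vertex v, BFS finds the shortest path from v back to v.
The shortest such closed walk is h → n → g → d → h, length 4.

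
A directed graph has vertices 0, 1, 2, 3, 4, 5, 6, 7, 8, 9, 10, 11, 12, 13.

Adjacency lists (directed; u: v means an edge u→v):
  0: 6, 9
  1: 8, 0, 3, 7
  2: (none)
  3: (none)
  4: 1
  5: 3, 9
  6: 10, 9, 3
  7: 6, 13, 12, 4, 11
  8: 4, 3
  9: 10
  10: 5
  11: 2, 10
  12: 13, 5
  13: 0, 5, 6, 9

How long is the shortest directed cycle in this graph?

3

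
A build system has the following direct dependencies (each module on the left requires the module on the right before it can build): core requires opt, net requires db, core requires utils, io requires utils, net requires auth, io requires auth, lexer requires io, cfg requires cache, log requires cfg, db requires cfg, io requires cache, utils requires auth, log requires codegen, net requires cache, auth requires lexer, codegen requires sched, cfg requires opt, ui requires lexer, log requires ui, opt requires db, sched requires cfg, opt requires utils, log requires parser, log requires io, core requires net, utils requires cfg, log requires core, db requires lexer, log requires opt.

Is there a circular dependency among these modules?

Yes

DFS with white/gray/black marking, starting from db:
db gray
  cfg gray
    opt gray
      utils gray
        auth gray
          lexer gray
            io gray
              cache gray
              cache black
              io→utils: utils is gray → back edge
Back edge found, so a cycle exists: utils → auth → lexer → io → utils.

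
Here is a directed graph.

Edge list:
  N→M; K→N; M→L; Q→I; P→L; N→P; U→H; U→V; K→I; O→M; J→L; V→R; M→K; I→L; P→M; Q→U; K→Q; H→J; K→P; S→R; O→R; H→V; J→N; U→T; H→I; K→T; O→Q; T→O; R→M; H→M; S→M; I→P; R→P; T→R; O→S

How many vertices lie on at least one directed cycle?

14

A vertex is on a directed cycle iff it belongs to a strongly connected component of size ≥ 2 (or has a self-loop).
The vertices on cycles are {H, I, J, K, M, N, O, P, Q, R, S, T, U, V} — 14 in total.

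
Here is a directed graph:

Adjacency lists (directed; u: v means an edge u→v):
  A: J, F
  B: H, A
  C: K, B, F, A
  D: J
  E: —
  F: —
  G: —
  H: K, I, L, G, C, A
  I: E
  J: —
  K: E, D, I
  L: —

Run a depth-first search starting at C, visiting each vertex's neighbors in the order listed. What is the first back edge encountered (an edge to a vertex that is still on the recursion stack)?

H->C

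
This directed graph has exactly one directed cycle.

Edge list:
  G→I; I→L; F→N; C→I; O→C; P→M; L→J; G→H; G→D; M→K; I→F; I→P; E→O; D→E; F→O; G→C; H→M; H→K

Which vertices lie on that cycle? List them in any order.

DFS with gray/black marking from C:
C gray
  I gray
    P gray
      M gray
        K gray
        K black
      M black
    P black
    L gray
      J gray
      J black
    L black
    F gray
      N gray
      N black
      O gray
        O→C: C is gray → back edge
Back edge closes the cycle C → I → F → O → C; its vertices are {C, F, I, O}.

C, F, I, O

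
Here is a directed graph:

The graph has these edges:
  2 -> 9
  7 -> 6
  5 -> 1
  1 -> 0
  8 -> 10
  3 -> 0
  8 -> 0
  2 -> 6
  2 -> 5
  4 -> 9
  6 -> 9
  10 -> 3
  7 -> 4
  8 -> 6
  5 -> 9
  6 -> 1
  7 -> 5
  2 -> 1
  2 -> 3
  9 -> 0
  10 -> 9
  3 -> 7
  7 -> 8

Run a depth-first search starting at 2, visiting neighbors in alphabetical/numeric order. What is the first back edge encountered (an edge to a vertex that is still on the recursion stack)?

10->3

DFS from 2 (visiting neighbors in alphabetical/numeric order); mark gray on enter, black on exit:
2 gray
  1 gray
    0 gray
    0 black
  1 black
  3 gray
    3→0: 0 black — skip
    7 gray
      4 gray
        9 gray
          9→0: 0 black — skip
        9 black
      4 black
      5 gray
        5→1: 1 black — skip
        5→9: 9 black — skip
      5 black
      6 gray
        6→1: 1 black — skip
        6→9: 9 black — skip
      6 black
      8 gray
        8→0: 0 black — skip
        8→6: 6 black — skip
        10 gray
          10→3: 3 is gray → back edge
First back edge: 10 → 3.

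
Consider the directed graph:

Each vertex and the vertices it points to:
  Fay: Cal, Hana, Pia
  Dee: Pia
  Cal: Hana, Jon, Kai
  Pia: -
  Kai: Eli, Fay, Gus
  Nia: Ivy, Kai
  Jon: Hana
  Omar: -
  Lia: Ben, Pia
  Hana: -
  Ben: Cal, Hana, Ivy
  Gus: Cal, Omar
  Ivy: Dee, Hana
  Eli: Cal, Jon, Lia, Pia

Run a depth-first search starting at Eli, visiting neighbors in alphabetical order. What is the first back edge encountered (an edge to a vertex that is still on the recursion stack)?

DFS from Eli (visiting neighbors in alphabetical order); mark gray on enter, black on exit:
Eli gray
  Cal gray
    Hana gray
    Hana black
    Jon gray
      Jon→Hana: Hana black — skip
    Jon black
    Kai gray
      Kai→Eli: Eli is gray → back edge
First back edge: Kai → Eli.

Kai→Eli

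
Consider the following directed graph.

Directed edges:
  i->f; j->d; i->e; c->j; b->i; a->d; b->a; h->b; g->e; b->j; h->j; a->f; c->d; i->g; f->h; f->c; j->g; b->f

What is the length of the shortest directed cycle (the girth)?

3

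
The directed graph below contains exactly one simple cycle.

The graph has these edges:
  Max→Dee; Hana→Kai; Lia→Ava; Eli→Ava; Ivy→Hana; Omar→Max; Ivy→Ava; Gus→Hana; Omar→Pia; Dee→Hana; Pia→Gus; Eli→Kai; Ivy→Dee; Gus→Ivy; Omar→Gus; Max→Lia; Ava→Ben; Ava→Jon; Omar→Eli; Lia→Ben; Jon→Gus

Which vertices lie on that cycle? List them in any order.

DFS with gray/black marking from Gus:
Gus gray
  Hana gray
    Kai gray
    Kai black
  Hana black
  Ivy gray
    Ivy→Hana: Hana black — skip
    Dee gray
      Dee→Hana: Hana black — skip
    Dee black
    Ava gray
      Jon gray
        Jon→Gus: Gus is gray → back edge
Back edge closes the cycle Gus → Ivy → Ava → Jon → Gus; its vertices are {Ava, Gus, Ivy, Jon}.

Ava, Gus, Ivy, Jon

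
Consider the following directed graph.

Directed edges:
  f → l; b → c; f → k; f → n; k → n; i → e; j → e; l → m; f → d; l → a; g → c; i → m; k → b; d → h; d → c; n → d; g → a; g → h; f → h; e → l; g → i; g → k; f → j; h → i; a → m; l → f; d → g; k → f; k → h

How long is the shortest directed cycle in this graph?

2

For each vertex v, BFS finds the shortest path from v back to v.
The shortest such closed walk is k → f → k, length 2.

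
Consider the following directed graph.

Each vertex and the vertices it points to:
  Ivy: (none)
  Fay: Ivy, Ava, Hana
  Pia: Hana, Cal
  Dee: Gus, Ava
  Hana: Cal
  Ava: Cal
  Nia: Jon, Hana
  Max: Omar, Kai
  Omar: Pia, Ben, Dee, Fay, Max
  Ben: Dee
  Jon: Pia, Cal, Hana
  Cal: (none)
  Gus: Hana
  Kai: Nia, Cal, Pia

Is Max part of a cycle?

Max is on a cycle iff Max can reach itself via ≥1 edge.
Max → Omar → Max — yes.

Yes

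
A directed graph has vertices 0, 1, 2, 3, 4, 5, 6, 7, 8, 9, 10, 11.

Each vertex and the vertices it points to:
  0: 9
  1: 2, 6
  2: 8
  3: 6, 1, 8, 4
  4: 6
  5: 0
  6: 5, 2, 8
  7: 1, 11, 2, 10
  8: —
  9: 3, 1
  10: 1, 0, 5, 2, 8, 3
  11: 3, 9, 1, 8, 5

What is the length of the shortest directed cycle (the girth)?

5

For each vertex v, BFS finds the shortest path from v back to v.
The shortest such closed walk is 9 → 1 → 6 → 5 → 0 → 9, length 5.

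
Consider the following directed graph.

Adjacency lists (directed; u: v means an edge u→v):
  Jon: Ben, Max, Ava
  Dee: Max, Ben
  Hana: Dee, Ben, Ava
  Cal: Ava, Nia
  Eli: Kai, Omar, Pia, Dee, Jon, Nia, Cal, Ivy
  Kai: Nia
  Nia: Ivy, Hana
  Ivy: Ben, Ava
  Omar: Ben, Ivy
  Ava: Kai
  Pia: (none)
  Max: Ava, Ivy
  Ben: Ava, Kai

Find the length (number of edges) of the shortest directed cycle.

4

For each vertex v, BFS finds the shortest path from v back to v.
The shortest such closed walk is Kai → Nia → Ivy → Ava → Kai, length 4.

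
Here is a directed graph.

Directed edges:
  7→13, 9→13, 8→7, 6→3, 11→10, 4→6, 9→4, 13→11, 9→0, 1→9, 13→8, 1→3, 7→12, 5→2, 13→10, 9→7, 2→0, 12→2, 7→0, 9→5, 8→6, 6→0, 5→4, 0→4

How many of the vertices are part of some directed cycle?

6

A vertex is on a directed cycle iff it belongs to a strongly connected component of size ≥ 2 (or has a self-loop).
The vertices on cycles are {0, 4, 6, 7, 8, 13} — 6 in total.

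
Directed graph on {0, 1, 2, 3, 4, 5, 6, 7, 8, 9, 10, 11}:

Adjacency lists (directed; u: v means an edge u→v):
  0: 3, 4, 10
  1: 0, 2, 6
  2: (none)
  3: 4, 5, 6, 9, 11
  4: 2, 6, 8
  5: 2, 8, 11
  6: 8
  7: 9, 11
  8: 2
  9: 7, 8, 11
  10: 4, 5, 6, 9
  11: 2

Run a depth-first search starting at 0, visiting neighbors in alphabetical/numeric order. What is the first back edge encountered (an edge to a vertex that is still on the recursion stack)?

7→9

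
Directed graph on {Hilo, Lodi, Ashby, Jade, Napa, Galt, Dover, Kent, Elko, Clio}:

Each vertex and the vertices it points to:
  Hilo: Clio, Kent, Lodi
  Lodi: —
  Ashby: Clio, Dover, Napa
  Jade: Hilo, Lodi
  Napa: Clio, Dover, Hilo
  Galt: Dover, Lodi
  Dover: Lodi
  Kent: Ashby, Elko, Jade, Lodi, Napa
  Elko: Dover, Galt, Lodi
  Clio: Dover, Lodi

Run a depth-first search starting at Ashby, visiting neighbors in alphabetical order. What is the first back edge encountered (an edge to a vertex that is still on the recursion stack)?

Kent->Ashby

DFS from Ashby (visiting neighbors in alphabetical order); mark gray on enter, black on exit:
Ashby gray
  Clio gray
    Dover gray
      Lodi gray
      Lodi black
    Dover black
    Clio→Lodi: Lodi black — skip
  Clio black
  Ashby→Dover: Dover black — skip
  Napa gray
    Napa→Clio: Clio black — skip
    Napa→Dover: Dover black — skip
    Hilo gray
      Hilo→Clio: Clio black — skip
      Kent gray
        Kent→Ashby: Ashby is gray → back edge
First back edge: Kent → Ashby.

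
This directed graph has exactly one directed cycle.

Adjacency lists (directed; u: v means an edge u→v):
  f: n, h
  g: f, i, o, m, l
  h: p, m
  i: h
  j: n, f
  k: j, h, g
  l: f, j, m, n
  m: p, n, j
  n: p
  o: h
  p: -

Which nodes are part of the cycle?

DFS with gray/black marking from j:
j gray
  n gray
    p gray
    p black
  n black
  f gray
    f→n: n black — skip
    h gray
      h→p: p black — skip
      m gray
        m→p: p black — skip
        m→n: n black — skip
        m→j: j is gray → back edge
Back edge closes the cycle j → f → h → m → j; its vertices are {f, h, j, m}.

f, h, j, m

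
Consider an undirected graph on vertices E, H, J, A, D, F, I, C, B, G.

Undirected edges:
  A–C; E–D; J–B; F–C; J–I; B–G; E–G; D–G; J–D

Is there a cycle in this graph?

Yes

DFS, tracking each vertex's parent; an edge to a visited non-parent vertex closes a cycle.
Start from G:
visit G (parent –)
  visit D (parent G)
    visit E (parent D)
      E–D: parent, skip
      E–G: G visited and ≠ parent → cycle
Cycle: G – D – E – G.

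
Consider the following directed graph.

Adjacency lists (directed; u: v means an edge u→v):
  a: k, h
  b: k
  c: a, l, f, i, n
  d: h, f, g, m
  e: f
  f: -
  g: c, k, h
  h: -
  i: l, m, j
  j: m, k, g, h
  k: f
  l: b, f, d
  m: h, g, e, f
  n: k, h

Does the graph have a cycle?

Yes

DFS with white/gray/black marking, starting from a:
a gray
  k gray
    f gray
    f black
  k black
  h gray
  h black
a black
b gray
  b→k: k black — skip
b black
c gray
  c→a: a black — skip
  l gray
    l→b: b black — skip
    l→f: f black — skip
    d gray
      d→h: h black — skip
      d→f: f black — skip
      g gray
        g→c: c is gray → back edge
Back edge found, so a cycle exists: c → l → d → g → c.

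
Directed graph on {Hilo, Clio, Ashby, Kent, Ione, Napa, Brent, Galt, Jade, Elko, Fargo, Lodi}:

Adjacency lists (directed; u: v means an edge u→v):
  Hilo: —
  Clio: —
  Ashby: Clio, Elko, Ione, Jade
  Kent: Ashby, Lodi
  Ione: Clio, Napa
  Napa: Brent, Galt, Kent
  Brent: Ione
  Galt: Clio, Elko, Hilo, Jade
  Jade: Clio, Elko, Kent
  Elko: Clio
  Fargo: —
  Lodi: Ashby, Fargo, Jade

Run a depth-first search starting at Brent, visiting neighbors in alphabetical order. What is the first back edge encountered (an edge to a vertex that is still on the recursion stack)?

Napa→Brent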